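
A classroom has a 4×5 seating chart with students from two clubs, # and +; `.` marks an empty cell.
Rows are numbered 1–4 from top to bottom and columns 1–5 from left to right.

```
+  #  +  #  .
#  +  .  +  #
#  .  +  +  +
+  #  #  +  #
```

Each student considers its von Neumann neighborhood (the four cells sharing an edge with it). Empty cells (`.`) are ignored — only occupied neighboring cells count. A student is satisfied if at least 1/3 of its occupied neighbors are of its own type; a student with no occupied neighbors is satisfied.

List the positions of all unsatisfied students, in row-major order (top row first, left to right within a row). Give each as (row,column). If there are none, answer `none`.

(1,1), (1,2), (1,3), (1,4), (2,2), (2,5), (4,1), (4,5)

Row 1: (1,1)+ 0/2 not · (1,2)# 0/3 not · (1,3)+ 0/2 not · (1,4)# 0/2 not
Row 2: (2,1)# 1/3 satisfied · (2,2)+ 0/2 not · (2,4)+ 1/3 satisfied · (2,5)# 0/2 not
Row 3: (3,1)# 1/2 satisfied · (3,3)+ 1/2 satisfied · (3,4)+ 4/4 satisfied · (3,5)+ 1/3 satisfied
Row 4: (4,1)+ 0/2 not · (4,2)# 1/2 satisfied · (4,3)# 1/3 satisfied · (4,4)+ 1/3 satisfied · (4,5)# 0/2 not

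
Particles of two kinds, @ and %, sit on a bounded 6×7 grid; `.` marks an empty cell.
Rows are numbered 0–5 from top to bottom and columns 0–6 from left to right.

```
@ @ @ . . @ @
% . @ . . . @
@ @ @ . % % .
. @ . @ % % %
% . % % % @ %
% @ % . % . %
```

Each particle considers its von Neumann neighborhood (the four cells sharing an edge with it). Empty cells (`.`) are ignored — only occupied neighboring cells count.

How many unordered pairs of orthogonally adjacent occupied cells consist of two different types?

Scan each occupied cell's neighbors to the right and below so each pair is counted once.
Row 0: @(0,0)–@(0,1)= @(0,0)–%(1,0)≠ @(0,1)–@(0,2)= @(0,2)–@(1,2)= @(0,5)–@(0,6)= @(0,6)–@(1,6)=  → 1/6 unlike.
Row 1: %(1,0)–@(2,0)≠ @(1,2)–@(2,2)=  → 1/2 unlike.
Row 2: @(2,0)–@(2,1)= @(2,1)–@(2,2)= @(2,1)–@(3,1)= %(2,4)–%(2,5)= %(2,4)–%(3,4)= %(2,5)–%(3,5)=  → 0/6 unlike.
Row 3: @(3,3)–%(3,4)≠ @(3,3)–%(4,3)≠ %(3,4)–%(3,5)= %(3,4)–%(4,4)= %(3,5)–%(3,6)= %(3,5)–@(4,5)≠ %(3,6)–%(4,6)=  → 3/7 unlike.
Row 4: %(4,0)–%(5,0)= %(4,2)–%(4,3)= %(4,2)–%(5,2)= %(4,3)–%(4,4)= %(4,4)–@(4,5)≠ %(4,4)–%(5,4)= @(4,5)–%(4,6)≠ %(4,6)–%(5,6)=  → 2/8 unlike.
Row 5: %(5,0)–@(5,1)≠ @(5,1)–%(5,2)≠  → 2/2 unlike.
Total adjacent occupied pairs: 31; unlike-type pairs: 9.

9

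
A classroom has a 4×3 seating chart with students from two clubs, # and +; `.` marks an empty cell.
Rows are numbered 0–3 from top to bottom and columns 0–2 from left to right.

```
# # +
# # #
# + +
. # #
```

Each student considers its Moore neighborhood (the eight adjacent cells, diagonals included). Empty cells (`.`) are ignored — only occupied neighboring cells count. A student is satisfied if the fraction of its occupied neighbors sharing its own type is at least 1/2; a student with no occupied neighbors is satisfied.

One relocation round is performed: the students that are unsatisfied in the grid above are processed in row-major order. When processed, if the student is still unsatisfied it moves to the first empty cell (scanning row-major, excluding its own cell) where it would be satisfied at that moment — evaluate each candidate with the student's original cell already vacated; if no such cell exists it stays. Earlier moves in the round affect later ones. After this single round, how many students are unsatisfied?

Initially unsatisfied (in order): (0,2), (1,2), (2,1), (2,2), (3,2).
  (0,2): no empty cell satisfies it; stays.
  (1,2) → (3,0).
  (2,1) → (1,2).
  (2,2): no empty cell satisfies it; stays.
  (3,2): now satisfied by earlier moves; stays.
Resulting grid:
# # +
# # +
# . +
# # #
Unsatisfied now: (0,2), (2,2).

2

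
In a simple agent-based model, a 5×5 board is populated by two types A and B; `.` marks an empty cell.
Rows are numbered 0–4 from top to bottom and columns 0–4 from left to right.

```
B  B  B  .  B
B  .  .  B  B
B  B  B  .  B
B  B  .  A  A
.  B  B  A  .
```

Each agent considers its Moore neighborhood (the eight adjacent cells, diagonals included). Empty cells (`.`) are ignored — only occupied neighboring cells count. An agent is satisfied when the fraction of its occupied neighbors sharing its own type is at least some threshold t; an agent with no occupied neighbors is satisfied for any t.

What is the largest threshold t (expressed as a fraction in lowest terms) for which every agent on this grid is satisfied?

(0,0)B 2/2
(0,1)B 3/3
(0,2)B 2/2
(0,4)B 2/2
(1,0)B 4/4
(1,3)B 5/5
(1,4)B 3/3
(2,0)B 4/4
(2,1)B 5/5
(2,2)B 3/4
(2,4)B 2/4
(3,0)B 4/4
(3,1)B 6/6
(3,3)A 2/5
(3,4)A 2/3
(4,1)B 3/3
(4,2)B 2/4
(4,3)A 2/3
The smallest same-type fraction is 2/5 at (3,3), which reduces to 2/5. Any threshold above that leaves this agent unsatisfied.

2/5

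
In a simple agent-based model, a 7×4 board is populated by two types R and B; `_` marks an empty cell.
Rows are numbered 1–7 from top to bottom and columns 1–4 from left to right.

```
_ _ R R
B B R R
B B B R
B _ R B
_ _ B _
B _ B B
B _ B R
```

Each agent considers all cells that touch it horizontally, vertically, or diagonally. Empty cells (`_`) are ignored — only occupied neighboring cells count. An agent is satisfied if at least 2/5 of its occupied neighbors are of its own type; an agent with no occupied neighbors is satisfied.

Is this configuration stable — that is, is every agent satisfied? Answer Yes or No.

No

Row 1: (1,3)R 3/4 ok · (1,4)R 3/3 ok
Row 2: (2,1)B 3/3 ok · (2,2)B 4/6 ok · (2,3)R 4/7 ok · (2,4)R 4/5 ok
Row 3: (3,1)B 4/4 ok · (3,2)B 5/7 ok · (3,3)B 3/7 ok · (3,4)R 3/5 ok
Row 4: (4,1)B 2/2 ok · (4,3)R 1/5 unhappy · (4,4)B 2/4 ok
Row 5: (5,3)B 3/4 ok
Row 6: (6,1)B 1/1 ok · (6,3)B 3/4 ok · (6,4)B 3/4 ok
Row 7: (7,1)B 1/1 ok · (7,3)B 2/3 ok · (7,4)R 0/3 unhappy
For instance (4,3) has only 1/5 same-type neighbors, below 2/5.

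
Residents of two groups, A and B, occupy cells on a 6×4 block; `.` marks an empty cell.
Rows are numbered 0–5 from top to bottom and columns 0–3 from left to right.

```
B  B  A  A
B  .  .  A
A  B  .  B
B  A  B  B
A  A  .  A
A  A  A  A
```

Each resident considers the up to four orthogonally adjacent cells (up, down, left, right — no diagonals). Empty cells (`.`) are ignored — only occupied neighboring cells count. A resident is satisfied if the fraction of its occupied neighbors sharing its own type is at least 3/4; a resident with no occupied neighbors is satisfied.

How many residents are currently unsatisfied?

13

Row 0: (0,0)B 2/2 ok · (0,1)B 1/2 unhappy · (0,2)A 1/2 unhappy · (0,3)A 2/2 ok
Row 1: (1,0)B 1/2 unhappy · (1,3)A 1/2 unhappy
Row 2: (2,0)A 0/3 unhappy · (2,1)B 0/2 unhappy · (2,3)B 1/2 unhappy
Row 3: (3,0)B 0/3 unhappy · (3,1)A 1/4 unhappy · (3,2)B 1/2 unhappy · (3,3)B 2/3 unhappy
Row 4: (4,0)A 2/3 unhappy · (4,1)A 3/3 ok · (4,3)A 1/2 unhappy
Row 5: (5,0)A 2/2 ok · (5,1)A 3/3 ok · (5,2)A 2/2 ok · (5,3)A 2/2 ok
Unsatisfied: (0,1), (0,2), (1,0), (1,3), (2,0), (2,1), (2,3), (3,0), (3,1), (3,2), (3,3), (4,0), (4,3) — 13 in total.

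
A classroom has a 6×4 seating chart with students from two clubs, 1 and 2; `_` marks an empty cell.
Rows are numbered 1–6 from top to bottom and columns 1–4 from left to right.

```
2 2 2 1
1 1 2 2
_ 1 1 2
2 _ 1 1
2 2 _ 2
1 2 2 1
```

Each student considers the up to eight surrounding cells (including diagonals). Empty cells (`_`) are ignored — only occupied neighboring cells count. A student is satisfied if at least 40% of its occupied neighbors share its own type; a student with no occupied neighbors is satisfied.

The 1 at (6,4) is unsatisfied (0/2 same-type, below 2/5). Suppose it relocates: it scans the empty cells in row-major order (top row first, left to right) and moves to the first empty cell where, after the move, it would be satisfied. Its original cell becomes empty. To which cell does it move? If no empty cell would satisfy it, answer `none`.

(3,1)

Vacating (6,4). Empty cells in order:
  (3,1): 3/4 same-type → satisfied — stop here.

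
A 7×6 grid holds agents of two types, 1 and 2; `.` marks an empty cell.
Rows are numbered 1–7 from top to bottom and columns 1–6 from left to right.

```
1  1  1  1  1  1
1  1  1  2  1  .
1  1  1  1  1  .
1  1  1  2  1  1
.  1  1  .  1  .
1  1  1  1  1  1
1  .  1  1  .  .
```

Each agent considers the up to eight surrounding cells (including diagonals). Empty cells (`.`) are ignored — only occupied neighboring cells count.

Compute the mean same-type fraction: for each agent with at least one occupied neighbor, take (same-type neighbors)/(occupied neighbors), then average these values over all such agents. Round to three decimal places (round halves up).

Row 1: (1,1)1 3/3 · (1,2)1 5/5 · (1,3)1 4/5 · (1,4)1 4/5 · (1,5)1 3/4 · (1,6)1 2/2
Row 2: (2,1)1 5/5 · (2,2)1 8/8 · (2,3)1 7/8 · (2,4)2 0/8 · (2,5)1 5/6
Row 3: (3,1)1 5/5 · (3,2)1 8/8 · (3,3)1 6/8 · (3,4)1 6/8 · (3,5)1 4/6
Row 4: (4,1)1 4/4 · (4,2)1 7/7 · (4,3)1 6/7 · (4,4)2 0/7 · (4,5)1 4/5 · (4,6)1 3/3
Row 5: (5,2)1 7/7 · (5,3)1 6/7 · (5,5)1 5/6
Row 6: (6,1)1 3/3 · (6,2)1 6/6 · (6,3)1 6/6 · (6,4)1 6/6 · (6,5)1 4/4 · (6,6)1 2/2
Row 7: (7,1)1 2/2 · (7,3)1 4/4 · (7,4)1 4/4
Sum over 34 agents: 3/3 + 5/5 + 4/5 + 4/5 + 3/4 + 2/2 + 5/5 + 8/8 + 7/8 + 0/8 + 5/6 + 5/5 + 8/8 + 6/8 + 6/8 + 4/6 + 4/4 + 7/7 + 6/7 + 0/7 + 4/5 + 3/3 + 7/7 + 6/7 + 5/6 + 3/3 + 6/6 + 6/6 + 6/6 + 4/4 + 2/2 + 2/2 + 4/4 + 4/4 = 24841/840; mean = 24841/840 ÷ 34 = 24841/28560 = 0.869782… → 0.870.

0.870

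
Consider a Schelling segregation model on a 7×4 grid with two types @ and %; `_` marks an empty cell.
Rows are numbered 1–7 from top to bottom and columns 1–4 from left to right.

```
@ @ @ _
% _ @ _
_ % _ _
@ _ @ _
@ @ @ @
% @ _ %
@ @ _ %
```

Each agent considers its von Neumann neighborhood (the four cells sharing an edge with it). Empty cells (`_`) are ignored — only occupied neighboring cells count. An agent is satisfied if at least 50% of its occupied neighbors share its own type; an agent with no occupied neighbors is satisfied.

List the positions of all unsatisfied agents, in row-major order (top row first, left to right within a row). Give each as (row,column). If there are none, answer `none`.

(2,1), (6,1)

Row 1: (1,1)@ 1/2 ok · (1,2)@ 2/2 ok · (1,3)@ 2/2 ok
Row 2: (2,1)% 0/1 unhappy · (2,3)@ 1/1 ok
Row 3: (3,2)% 0/0 ok
Row 4: (4,1)@ 1/1 ok · (4,3)@ 1/1 ok
Row 5: (5,1)@ 2/3 ok · (5,2)@ 3/3 ok · (5,3)@ 3/3 ok · (5,4)@ 1/2 ok
Row 6: (6,1)% 0/3 unhappy · (6,2)@ 2/3 ok · (6,4)% 1/2 ok
Row 7: (7,1)@ 1/2 ok · (7,2)@ 2/2 ok · (7,4)% 1/1 ok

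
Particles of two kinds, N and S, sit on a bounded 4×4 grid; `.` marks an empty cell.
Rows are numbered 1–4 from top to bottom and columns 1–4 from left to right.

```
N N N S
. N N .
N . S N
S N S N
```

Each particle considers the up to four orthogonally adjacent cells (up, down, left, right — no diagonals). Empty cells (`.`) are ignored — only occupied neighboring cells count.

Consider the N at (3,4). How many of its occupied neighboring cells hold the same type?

Occupied neighbors of (3,4): (4,4)=N, (3,3)=S.
Same type (N): 1 of 2.

1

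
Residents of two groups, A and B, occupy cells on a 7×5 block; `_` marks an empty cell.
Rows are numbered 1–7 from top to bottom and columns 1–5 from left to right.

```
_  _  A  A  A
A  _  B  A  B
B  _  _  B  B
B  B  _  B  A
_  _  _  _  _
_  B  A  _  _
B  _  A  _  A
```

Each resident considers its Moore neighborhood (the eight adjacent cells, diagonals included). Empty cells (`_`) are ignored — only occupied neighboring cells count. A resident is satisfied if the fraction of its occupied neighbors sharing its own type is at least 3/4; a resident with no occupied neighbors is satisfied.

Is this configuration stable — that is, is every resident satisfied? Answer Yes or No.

Row 1: (1,3)A 2/3 not · (1,4)A 3/5 not · (1,5)A 2/3 not
Row 2: (2,1)A 0/1 not · (2,3)B 1/4 not · (2,4)A 3/7 not · (2,5)B 2/5 not
Row 3: (3,1)B 2/3 not · (3,4)B 4/6 not · (3,5)B 3/5 not
Row 4: (4,1)B 2/2 satisfied · (4,2)B 2/2 satisfied · (4,4)B 2/3 not · (4,5)A 0/3 not
Row 6: (6,2)B 1/3 not · (6,3)A 1/2 not
Row 7: (7,1)B 1/1 satisfied · (7,3)A 1/2 not · (7,5)A 0/0 satisfied
For instance (1,3) has only 2/3 same-type neighbors, below 3/4.

No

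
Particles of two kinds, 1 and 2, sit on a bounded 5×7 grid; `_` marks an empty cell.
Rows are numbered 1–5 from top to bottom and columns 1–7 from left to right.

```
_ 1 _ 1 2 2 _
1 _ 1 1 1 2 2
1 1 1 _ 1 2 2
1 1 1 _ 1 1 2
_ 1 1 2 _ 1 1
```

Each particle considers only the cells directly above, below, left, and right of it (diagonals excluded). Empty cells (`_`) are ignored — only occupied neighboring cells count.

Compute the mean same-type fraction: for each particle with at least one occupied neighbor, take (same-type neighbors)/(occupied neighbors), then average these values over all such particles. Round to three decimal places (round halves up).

Row 1: (1,2)1 — no occupied neighbors · (1,4)1 1/2 · (1,5)2 1/3 · (1,6)2 2/2
Row 2: (2,1)1 1/1 · (2,3)1 2/2 · (2,4)1 3/3 · (2,5)1 2/4 · (2,6)2 3/4 · (2,7)2 2/2
Row 3: (3,1)1 3/3 · (3,2)1 3/3 · (3,3)1 3/3 · (3,5)1 2/3 · (3,6)2 2/4 · (3,7)2 3/3
Row 4: (4,1)1 2/2 · (4,2)1 4/4 · (4,3)1 3/3 · (4,5)1 2/2 · (4,6)1 2/4 · (4,7)2 1/3
Row 5: (5,2)1 2/2 · (5,3)1 2/3 · (5,4)2 0/1 · (5,6)1 2/2 · (5,7)1 1/2
Sum over 26 particles: 1/2 + 1/3 + 2/2 + 1/1 + 2/2 + 3/3 + 2/4 + 3/4 + 2/2 + 3/3 + 3/3 + 3/3 + 2/3 + 2/4 + 3/3 + 2/2 + 4/4 + 3/3 + 2/2 + 2/4 + 1/3 + 2/2 + 2/3 + 0/1 + 2/2 + 1/2 = 81/4; mean = 81/4 ÷ 26 = 81/104 = 0.778846… → 0.779.

0.779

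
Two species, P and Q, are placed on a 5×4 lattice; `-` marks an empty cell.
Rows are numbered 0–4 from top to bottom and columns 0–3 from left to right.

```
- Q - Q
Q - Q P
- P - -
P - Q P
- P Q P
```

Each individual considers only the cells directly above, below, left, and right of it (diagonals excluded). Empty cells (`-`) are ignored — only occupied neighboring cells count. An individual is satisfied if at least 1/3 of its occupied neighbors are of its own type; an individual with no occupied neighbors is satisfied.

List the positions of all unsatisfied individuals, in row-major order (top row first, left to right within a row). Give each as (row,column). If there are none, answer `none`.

(0,1)Q 0/0 ✓
(0,3)Q 0/1 ✗
(1,0)Q 0/0 ✓
(1,2)Q 0/1 ✗
(1,3)P 0/2 ✗
(2,1)P 0/0 ✓
(3,0)P 0/0 ✓
(3,2)Q 1/2 ✓
(3,3)P 1/2 ✓
(4,1)P 0/1 ✗
(4,2)Q 1/3 ✓
(4,3)P 1/2 ✓

(0,3), (1,2), (1,3), (4,1)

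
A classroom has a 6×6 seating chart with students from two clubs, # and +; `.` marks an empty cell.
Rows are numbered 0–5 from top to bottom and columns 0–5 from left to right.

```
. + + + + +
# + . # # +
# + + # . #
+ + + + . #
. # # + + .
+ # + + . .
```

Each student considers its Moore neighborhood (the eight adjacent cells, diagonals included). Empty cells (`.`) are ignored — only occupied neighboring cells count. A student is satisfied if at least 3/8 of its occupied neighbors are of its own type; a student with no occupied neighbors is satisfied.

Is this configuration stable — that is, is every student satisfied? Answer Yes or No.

Row 0: (0,1)+ 2/3 ok · (0,2)+ 3/4 ok · (0,3)+ 2/4 ok · (0,4)+ 3/5 ok · (0,5)+ 2/3 ok
Row 1: (1,0)# 1/4 unhappy · (1,1)+ 4/6 ok · (1,3)# 2/6 unhappy · (1,4)# 3/7 ok · (1,5)+ 2/4 ok
Row 2: (2,0)# 1/5 unhappy · (2,1)+ 5/7 ok · (2,2)+ 5/7 ok · (2,3)# 2/5 ok · (2,5)# 2/3 ok
Row 3: (3,0)+ 2/4 ok · (3,1)+ 4/7 ok · (3,2)+ 5/8 ok · (3,3)+ 4/6 ok · (3,5)# 1/2 ok
Row 4: (4,1)# 2/7 unhappy · (4,2)# 2/8 unhappy · (4,3)+ 5/6 ok · (4,4)+ 3/4 ok
Row 5: (5,0)+ 0/2 unhappy · (5,1)# 2/4 ok · (5,2)+ 2/5 ok · (5,3)+ 3/4 ok
For instance (1,0) has only 1/4 same-type neighbors, below 3/8.

No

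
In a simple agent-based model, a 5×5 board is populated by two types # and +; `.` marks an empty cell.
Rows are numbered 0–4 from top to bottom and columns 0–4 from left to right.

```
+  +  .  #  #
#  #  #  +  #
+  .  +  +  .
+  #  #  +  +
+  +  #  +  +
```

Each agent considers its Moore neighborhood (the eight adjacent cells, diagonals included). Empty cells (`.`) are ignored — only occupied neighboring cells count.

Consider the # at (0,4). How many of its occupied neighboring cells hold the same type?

Occupied neighbors of (0,4): (0,3)=#, (1,3)=+, (1,4)=#.
Same type (#): 2 of 3.

2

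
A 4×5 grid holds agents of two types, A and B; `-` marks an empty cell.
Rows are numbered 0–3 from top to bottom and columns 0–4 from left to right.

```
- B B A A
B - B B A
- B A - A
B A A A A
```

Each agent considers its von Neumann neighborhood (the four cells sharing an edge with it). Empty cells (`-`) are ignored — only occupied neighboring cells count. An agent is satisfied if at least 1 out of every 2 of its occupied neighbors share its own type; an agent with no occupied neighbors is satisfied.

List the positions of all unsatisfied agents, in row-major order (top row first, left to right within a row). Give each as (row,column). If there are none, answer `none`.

Row 0: (0,1)B 1/1 ✓ · (0,2)B 2/3 ✓ · (0,3)A 1/3 ✗ · (0,4)A 2/2 ✓
Row 1: (1,0)B 0/0 ✓ · (1,2)B 2/3 ✓ · (1,3)B 1/3 ✗ · (1,4)A 2/3 ✓
Row 2: (2,1)B 0/2 ✗ · (2,2)A 1/3 ✗ · (2,4)A 2/2 ✓
Row 3: (3,0)B 0/1 ✗ · (3,1)A 1/3 ✗ · (3,2)A 3/3 ✓ · (3,3)A 2/2 ✓ · (3,4)A 2/2 ✓

(0,3), (1,3), (2,1), (2,2), (3,0), (3,1)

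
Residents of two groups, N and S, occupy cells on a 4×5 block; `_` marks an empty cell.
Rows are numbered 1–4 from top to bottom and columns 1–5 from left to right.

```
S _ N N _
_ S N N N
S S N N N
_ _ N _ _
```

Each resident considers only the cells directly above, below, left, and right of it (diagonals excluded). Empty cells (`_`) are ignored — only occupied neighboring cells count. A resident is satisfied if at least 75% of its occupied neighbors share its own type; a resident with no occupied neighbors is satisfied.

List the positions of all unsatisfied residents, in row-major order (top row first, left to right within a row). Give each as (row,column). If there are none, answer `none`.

(2,2), (3,2)

(1,1)S 0/0 satisfied
(1,3)N 2/2 satisfied
(1,4)N 2/2 satisfied
(2,2)S 1/2 not
(2,3)N 3/4 satisfied
(2,4)N 4/4 satisfied
(2,5)N 2/2 satisfied
(3,1)S 1/1 satisfied
(3,2)S 2/3 not
(3,3)N 3/4 satisfied
(3,4)N 3/3 satisfied
(3,5)N 2/2 satisfied
(4,3)N 1/1 satisfied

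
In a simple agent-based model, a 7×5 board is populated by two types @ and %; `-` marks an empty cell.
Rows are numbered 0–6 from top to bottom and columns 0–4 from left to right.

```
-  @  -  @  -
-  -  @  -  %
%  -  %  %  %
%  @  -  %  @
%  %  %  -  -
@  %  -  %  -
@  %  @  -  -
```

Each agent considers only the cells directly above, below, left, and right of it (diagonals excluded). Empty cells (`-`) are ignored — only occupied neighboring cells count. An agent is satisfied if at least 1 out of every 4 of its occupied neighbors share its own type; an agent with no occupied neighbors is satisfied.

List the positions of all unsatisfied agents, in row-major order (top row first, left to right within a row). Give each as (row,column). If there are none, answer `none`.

(1,2), (3,1), (3,4), (6,2)

Row 0: (0,1)@ 0/0 ✓ · (0,3)@ 0/0 ✓
Row 1: (1,2)@ 0/1 ✗ · (1,4)% 1/1 ✓
Row 2: (2,0)% 1/1 ✓ · (2,2)% 1/2 ✓ · (2,3)% 3/3 ✓ · (2,4)% 2/3 ✓
Row 3: (3,0)% 2/3 ✓ · (3,1)@ 0/2 ✗ · (3,3)% 1/2 ✓ · (3,4)@ 0/2 ✗
Row 4: (4,0)% 2/3 ✓ · (4,1)% 3/4 ✓ · (4,2)% 1/1 ✓
Row 5: (5,0)@ 1/3 ✓ · (5,1)% 2/3 ✓ · (5,3)% 0/0 ✓
Row 6: (6,0)@ 1/2 ✓ · (6,1)% 1/3 ✓ · (6,2)@ 0/1 ✗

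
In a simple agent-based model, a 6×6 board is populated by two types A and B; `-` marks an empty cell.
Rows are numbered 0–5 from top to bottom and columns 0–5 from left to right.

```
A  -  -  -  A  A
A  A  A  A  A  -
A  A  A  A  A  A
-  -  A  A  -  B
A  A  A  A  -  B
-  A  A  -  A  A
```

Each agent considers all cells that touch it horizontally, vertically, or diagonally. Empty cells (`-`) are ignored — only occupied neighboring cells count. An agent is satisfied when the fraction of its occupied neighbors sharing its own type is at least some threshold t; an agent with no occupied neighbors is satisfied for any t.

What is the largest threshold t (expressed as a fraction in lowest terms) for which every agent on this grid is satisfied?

1/3

(0,0)A 2/2
(0,4)A 3/3
(0,5)A 2/2
(1,0)A 4/4
(1,1)A 6/6
(1,2)A 5/5
(1,3)A 6/6
(1,4)A 6/6
(2,0)A 3/3
(2,1)A 6/6
(2,2)A 7/7
(2,3)A 7/7
(2,4)A 5/6
(2,5)A 2/3
(3,2)A 7/7
(3,3)A 6/6
(3,5)B 1/3
(4,0)A 2/2
(4,1)A 5/5
(4,2)A 6/6
(4,3)A 5/5
(4,5)B 1/3
(5,1)A 4/4
(5,2)A 4/4
(5,4)A 2/3
(5,5)A 1/2
The smallest same-type fraction is 1/3 at (3,5), which reduces to 1/3. Any threshold above that leaves this agent unsatisfied.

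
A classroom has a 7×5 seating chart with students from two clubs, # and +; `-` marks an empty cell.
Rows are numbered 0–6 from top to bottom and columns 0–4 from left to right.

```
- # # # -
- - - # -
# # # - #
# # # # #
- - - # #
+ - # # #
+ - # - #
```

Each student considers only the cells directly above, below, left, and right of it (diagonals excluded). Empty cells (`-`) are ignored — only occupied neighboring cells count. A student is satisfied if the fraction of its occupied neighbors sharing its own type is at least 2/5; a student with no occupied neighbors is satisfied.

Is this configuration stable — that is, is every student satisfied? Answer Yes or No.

Row 0: (0,1)# 1/1 ✓ · (0,2)# 2/2 ✓ · (0,3)# 2/2 ✓
Row 1: (1,3)# 1/1 ✓
Row 2: (2,0)# 2/2 ✓ · (2,1)# 3/3 ✓ · (2,2)# 2/2 ✓ · (2,4)# 1/1 ✓
Row 3: (3,0)# 2/2 ✓ · (3,1)# 3/3 ✓ · (3,2)# 3/3 ✓ · (3,3)# 3/3 ✓ · (3,4)# 3/3 ✓
Row 4: (4,3)# 3/3 ✓ · (4,4)# 3/3 ✓
Row 5: (5,0)+ 1/1 ✓ · (5,2)# 2/2 ✓ · (5,3)# 3/3 ✓ · (5,4)# 3/3 ✓
Row 6: (6,0)+ 1/1 ✓ · (6,2)# 1/1 ✓ · (6,4)# 1/1 ✓
All meet the threshold, so the configuration is stable.

Yes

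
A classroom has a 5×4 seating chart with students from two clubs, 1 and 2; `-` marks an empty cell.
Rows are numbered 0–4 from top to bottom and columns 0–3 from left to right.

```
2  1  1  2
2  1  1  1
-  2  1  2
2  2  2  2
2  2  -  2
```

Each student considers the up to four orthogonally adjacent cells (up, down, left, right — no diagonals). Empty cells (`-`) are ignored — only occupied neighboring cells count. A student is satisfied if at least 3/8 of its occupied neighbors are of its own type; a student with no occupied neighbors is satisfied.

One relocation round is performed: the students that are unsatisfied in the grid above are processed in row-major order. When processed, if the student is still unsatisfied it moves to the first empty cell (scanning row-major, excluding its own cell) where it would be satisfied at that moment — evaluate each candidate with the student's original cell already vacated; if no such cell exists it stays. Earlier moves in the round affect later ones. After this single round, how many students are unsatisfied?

Initially unsatisfied (in order): (0,3), (1,3), (2,1), (2,2), (2,3).
  (0,3) → (2,0).
  (1,3): now satisfied by earlier moves; stays.
  (2,1): now satisfied by earlier moves; stays.
  (2,2) → (0,3).
  (2,3): now satisfied by earlier moves; stays.
Resulting grid:
2 1 1 1
2 1 1 1
2 2 - 2
2 2 2 2
2 2 - 2
All satisfied now.

0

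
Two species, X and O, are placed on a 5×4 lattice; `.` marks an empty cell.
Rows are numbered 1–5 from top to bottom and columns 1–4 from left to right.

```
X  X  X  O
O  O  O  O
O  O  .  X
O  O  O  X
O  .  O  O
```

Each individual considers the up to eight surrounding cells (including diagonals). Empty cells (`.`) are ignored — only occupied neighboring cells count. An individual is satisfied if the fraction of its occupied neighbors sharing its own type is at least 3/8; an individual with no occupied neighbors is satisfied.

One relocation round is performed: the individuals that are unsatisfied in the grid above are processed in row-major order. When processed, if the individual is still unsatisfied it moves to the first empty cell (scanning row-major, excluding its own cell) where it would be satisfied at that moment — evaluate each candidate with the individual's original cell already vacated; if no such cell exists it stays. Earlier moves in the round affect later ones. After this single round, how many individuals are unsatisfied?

4

Initially unsatisfied (in order): (1,1), (1,3), (3,4), (4,4).
  (1,1): no empty cell satisfies it; stays.
  (1,3): no empty cell satisfies it; stays.
  (3,4): no empty cell satisfies it; stays.
  (4,4): no empty cell satisfies it; stays.
Resulting grid:
X X X O
O O O O
O O . X
O O O X
O . O O
Unsatisfied now: (1,1), (1,3), (3,4), (4,4).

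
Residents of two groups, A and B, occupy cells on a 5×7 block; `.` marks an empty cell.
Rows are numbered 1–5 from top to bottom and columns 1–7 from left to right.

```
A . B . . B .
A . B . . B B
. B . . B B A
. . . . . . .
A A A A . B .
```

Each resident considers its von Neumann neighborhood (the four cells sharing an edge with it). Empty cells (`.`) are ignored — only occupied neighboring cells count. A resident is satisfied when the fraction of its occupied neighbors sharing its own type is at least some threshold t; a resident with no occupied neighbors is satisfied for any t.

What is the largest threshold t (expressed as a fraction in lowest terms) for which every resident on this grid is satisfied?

(1,1)A 1/1
(1,3)B 1/1
(1,6)B 1/1
(2,1)A 1/1
(2,3)B 1/1
(2,6)B 3/3
(2,7)B 1/2
(3,2)B — no occupied neighbors
(3,5)B 1/1
(3,6)B 2/3
(3,7)A 0/2
(5,1)A 1/1
(5,2)A 2/2
(5,3)A 2/2
(5,4)A 1/1
(5,6)B — no occupied neighbors
The smallest same-type fraction is 0/2 at (3,7), which reduces to 0/1. Any threshold above that leaves this resident unsatisfied.

0/1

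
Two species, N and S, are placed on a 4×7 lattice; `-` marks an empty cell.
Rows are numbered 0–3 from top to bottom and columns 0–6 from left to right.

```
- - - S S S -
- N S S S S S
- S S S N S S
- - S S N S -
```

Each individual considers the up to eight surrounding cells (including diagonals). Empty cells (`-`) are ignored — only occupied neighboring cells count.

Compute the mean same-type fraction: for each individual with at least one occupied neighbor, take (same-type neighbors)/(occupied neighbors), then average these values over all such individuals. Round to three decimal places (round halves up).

Row 0: (0,3)S 4/4 · (0,4)S 5/5 · (0,5)S 4/4
Row 1: (1,1)N 0/3 · (1,2)S 5/6 · (1,3)S 6/7 · (1,4)S 7/8 · (1,5)S 6/7 · (1,6)S 4/4
Row 2: (2,1)S 3/4 · (2,2)S 6/7 · (2,3)S 6/8 · (2,4)N 1/8 · (2,5)S 5/7 · (2,6)S 4/4
Row 3: (3,2)S 4/4 · (3,3)S 3/5 · (3,4)N 1/5 · (3,5)S 2/4
Sum over 19 individuals: 4/4 + 5/5 + 4/4 + 0/3 + 5/6 + 6/7 + 7/8 + 6/7 + 4/4 + 3/4 + 6/7 + 6/8 + 1/8 + 5/7 + 4/4 + 4/4 + 3/5 + 1/5 + 2/4 = 2923/210; mean = 2923/210 ÷ 19 = 2923/3990 = 0.732581… → 0.733.

0.733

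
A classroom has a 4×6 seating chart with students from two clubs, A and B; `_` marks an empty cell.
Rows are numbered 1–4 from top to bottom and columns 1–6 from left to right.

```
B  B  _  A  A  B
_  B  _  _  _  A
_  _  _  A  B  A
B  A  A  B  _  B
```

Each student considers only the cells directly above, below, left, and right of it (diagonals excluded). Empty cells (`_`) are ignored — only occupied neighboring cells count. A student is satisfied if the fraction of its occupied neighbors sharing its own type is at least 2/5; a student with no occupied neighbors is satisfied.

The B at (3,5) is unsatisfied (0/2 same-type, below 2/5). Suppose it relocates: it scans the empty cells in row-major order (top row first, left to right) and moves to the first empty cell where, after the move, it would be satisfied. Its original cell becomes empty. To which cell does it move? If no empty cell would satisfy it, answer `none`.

Vacating (3,5). Empty cells in order:
  (1,3): 1/2 same-type → satisfied — stop here.

(1,3)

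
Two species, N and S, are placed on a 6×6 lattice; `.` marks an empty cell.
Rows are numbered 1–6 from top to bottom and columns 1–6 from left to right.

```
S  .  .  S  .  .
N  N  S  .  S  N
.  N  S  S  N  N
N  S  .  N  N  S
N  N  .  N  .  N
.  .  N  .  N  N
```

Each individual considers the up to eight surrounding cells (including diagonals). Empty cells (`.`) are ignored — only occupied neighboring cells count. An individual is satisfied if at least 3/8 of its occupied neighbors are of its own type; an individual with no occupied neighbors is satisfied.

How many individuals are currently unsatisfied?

(1,1)S 0/2 ✗
(1,4)S 2/2 ✓
(2,1)N 2/3 ✓
(2,2)N 2/5 ✓
(2,3)S 3/5 ✓
(2,5)S 2/5 ✓
(2,6)N 2/3 ✓
(3,2)N 3/6 ✓
(3,3)S 3/6 ✓
(3,4)S 3/6 ✓
(3,5)N 4/7 ✓
(3,6)N 3/5 ✓
(4,1)N 3/4 ✓
(4,2)S 1/5 ✗
(4,4)N 3/5 ✓
(4,5)N 5/7 ✓
(4,6)S 0/4 ✗
(5,1)N 2/3 ✓
(5,2)N 3/4 ✓
(5,4)N 4/4 ✓
(5,6)N 3/4 ✓
(6,3)N 2/2 ✓
(6,5)N 3/3 ✓
(6,6)N 2/2 ✓
Unsatisfied: (1,1), (4,2), (4,6) — 3 in total.

3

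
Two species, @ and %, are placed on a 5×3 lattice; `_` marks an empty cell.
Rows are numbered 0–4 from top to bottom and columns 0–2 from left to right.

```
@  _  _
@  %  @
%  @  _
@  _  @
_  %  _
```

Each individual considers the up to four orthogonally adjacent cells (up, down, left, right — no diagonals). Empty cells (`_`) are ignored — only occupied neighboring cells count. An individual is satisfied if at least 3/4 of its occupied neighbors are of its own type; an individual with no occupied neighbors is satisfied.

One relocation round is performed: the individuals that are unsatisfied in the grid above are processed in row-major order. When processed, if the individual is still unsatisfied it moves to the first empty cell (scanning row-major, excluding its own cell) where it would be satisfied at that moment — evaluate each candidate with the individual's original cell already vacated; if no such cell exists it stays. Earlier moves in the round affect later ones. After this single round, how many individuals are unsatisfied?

Initially unsatisfied (in order): (1,0), (1,1), (1,2), (2,0), (2,1), (3,0).
  (1,0) → (0,2).
  (1,1): no empty cell satisfies it; stays.
  (1,2) → (2,2).
  (2,0): no empty cell satisfies it; stays.
  (2,1): no empty cell satisfies it; stays.
  (3,0): no empty cell satisfies it; stays.
Resulting grid:
@ _ @
_ % _
% @ @
@ _ @
_ % _
Unsatisfied now: (1,1), (2,0), (2,1), (3,0).

4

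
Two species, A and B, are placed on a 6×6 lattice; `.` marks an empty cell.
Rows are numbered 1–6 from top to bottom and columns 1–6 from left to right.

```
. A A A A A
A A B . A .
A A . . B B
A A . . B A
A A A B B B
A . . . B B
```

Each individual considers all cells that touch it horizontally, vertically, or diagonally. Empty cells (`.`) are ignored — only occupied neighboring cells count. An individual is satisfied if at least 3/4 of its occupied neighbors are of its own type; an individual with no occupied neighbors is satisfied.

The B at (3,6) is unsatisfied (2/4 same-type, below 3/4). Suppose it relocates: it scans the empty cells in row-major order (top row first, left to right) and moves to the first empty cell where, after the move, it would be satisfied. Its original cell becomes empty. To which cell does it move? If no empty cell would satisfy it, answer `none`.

(3,4)

Vacating (3,6). Empty cells in order:
  (1,1): 0/3 same-type → still unsatisfied.
  (2,4): 2/6 same-type → still unsatisfied.
  (2,6): 1/4 same-type → still unsatisfied.
  (3,3): 1/4 same-type → still unsatisfied.
  (3,4): 3/4 same-type → satisfied — stop here.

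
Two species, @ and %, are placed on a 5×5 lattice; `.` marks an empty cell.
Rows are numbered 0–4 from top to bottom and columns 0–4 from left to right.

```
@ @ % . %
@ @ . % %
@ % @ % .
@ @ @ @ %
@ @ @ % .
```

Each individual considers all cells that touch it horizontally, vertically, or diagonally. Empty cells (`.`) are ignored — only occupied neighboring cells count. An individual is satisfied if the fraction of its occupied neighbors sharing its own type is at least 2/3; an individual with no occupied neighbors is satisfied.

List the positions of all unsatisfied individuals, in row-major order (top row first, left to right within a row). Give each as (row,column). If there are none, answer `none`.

(0,0)@ 3/3 ok
(0,1)@ 3/4 ok
(0,2)% 1/3 unhappy
(0,4)% 2/2 ok
(1,0)@ 4/5 ok
(1,1)@ 5/7 ok
(1,3)% 4/5 ok
(1,4)% 3/3 ok
(2,0)@ 4/5 ok
(2,1)% 0/7 unhappy
(2,2)@ 4/7 unhappy
(2,3)% 3/6 unhappy
(3,0)@ 4/5 ok
(3,1)@ 7/8 ok
(3,2)@ 5/8 unhappy
(3,3)@ 3/6 unhappy
(3,4)% 2/3 ok
(4,0)@ 3/3 ok
(4,1)@ 5/5 ok
(4,2)@ 4/5 ok
(4,3)% 1/4 unhappy

(0,2), (2,1), (2,2), (2,3), (3,2), (3,3), (4,3)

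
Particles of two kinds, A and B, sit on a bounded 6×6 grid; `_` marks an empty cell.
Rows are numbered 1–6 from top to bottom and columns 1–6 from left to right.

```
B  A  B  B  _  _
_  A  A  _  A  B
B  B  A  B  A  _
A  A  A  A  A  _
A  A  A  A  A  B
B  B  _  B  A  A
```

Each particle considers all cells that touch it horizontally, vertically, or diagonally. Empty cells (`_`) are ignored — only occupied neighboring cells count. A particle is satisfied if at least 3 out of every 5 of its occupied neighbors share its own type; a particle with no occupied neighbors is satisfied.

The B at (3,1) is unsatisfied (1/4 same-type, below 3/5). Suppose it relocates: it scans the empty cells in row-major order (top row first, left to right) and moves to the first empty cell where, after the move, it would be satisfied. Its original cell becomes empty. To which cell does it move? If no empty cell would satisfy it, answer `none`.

Vacating (3,1). Empty cells in order:
  (1,5): 2/3 same-type → satisfied — stop here.

(1,5)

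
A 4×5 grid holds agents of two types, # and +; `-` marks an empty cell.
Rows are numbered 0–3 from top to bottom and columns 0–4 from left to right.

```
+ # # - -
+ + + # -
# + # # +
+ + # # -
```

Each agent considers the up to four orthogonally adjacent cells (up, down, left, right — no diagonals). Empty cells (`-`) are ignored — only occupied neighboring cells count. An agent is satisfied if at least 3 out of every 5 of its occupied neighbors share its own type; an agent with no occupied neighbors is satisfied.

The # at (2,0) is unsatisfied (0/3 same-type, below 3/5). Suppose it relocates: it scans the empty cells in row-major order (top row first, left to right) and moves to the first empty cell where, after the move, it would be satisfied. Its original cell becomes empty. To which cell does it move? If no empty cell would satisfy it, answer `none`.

Vacating (2,0). Empty cells in order:
  (0,3): 2/2 same-type → satisfied — stop here.

(0,3)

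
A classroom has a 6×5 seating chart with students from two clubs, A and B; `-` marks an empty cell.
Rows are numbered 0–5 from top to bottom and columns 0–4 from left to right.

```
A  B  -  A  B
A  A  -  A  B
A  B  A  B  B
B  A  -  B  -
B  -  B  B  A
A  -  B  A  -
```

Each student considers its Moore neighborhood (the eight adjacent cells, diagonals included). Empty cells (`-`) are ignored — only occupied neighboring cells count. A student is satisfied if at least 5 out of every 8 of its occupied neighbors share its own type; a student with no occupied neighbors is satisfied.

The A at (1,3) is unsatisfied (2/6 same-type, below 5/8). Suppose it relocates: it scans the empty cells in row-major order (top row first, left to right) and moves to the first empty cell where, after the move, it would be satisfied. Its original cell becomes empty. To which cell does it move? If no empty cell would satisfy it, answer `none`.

Vacating (1,3). Empty cells in order:
  (0,2): 2/3 same-type → satisfied — stop here.

(0,2)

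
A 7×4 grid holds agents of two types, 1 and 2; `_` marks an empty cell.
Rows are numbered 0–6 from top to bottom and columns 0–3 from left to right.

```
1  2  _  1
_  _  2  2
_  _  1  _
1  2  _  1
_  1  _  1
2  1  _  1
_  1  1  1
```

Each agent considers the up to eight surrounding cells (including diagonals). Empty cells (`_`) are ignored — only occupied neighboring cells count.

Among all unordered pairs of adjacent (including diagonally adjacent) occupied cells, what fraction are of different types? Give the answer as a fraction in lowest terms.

Scan each occupied cell's neighbors to the right and below (and the two forward diagonals) so each pair is counted once.
From row 0: 3 unlike of 4 pairs (running 3/4).
From row 1: 2 unlike of 3 pairs (running 5/7).
From row 2: 1 unlike of 2 pairs (running 6/9).
From row 3: 2 unlike of 4 pairs (running 8/13).
From row 4: 1 unlike of 3 pairs (running 9/16).
From row 5: 2 unlike of 6 pairs (running 11/22).
From row 6: 0 unlike of 2 pairs (running 11/24).
Total adjacent occupied pairs: 24; unlike-type pairs: 11.
11/24 is already in lowest terms.

11/24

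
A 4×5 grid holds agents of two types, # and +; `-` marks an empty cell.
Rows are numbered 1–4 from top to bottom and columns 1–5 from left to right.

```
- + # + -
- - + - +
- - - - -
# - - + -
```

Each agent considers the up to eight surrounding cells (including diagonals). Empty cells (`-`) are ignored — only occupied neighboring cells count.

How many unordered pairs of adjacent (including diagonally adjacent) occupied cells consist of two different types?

Scan each occupied cell's neighbors to the right and below (and the two forward diagonals) so each pair is counted once.
From row 1: 3 unlike of 6 pairs (running 3/6).
Total adjacent occupied pairs: 6; unlike-type pairs: 3.

3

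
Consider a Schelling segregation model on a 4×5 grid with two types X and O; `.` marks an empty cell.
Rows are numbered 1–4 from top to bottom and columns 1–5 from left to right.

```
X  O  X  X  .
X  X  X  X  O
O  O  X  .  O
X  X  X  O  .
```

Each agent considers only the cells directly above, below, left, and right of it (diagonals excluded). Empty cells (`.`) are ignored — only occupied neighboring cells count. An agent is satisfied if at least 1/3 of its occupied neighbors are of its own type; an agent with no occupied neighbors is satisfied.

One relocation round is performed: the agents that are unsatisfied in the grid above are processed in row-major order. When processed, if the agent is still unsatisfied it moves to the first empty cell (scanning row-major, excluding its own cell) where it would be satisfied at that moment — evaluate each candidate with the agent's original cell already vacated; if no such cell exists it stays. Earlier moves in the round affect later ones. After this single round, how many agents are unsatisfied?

Initially unsatisfied (in order): (1,2), (3,2), (4,4).
  (1,2) → (1,5).
  (3,2) → (3,4).
  (4,4): now satisfied by earlier moves; stays.
Resulting grid:
X . X X O
X X X X O
O . X O O
X X X O .
Unsatisfied now: (3,1).

1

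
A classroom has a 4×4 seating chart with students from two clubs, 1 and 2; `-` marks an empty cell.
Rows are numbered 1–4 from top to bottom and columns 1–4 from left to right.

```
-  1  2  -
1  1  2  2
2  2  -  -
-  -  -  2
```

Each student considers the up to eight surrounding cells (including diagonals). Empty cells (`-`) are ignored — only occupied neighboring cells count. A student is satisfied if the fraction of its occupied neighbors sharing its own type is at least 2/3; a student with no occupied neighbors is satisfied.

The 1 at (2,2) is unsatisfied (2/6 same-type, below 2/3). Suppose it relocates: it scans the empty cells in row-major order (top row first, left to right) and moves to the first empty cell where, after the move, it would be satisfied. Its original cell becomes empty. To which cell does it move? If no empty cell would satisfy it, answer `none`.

Vacating (2,2). Empty cells in order:
  (1,1): 2/2 same-type → satisfied — stop here.

(1,1)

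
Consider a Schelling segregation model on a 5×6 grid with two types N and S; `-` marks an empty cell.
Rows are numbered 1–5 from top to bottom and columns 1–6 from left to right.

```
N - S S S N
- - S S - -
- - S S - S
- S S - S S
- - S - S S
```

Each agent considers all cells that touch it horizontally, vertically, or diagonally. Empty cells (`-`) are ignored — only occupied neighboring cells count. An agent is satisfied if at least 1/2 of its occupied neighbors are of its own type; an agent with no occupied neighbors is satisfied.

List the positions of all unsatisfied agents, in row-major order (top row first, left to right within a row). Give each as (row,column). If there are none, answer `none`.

(1,6)

(1,1)N 0/0 satisfied
(1,3)S 3/3 satisfied
(1,4)S 4/4 satisfied
(1,5)S 2/3 satisfied
(1,6)N 0/1 not
(2,3)S 5/5 satisfied
(2,4)S 6/6 satisfied
(3,3)S 5/5 satisfied
(3,4)S 5/5 satisfied
(3,6)S 2/2 satisfied
(4,2)S 3/3 satisfied
(4,3)S 4/4 satisfied
(4,5)S 5/5 satisfied
(4,6)S 4/4 satisfied
(5,3)S 2/2 satisfied
(5,5)S 3/3 satisfied
(5,6)S 3/3 satisfied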